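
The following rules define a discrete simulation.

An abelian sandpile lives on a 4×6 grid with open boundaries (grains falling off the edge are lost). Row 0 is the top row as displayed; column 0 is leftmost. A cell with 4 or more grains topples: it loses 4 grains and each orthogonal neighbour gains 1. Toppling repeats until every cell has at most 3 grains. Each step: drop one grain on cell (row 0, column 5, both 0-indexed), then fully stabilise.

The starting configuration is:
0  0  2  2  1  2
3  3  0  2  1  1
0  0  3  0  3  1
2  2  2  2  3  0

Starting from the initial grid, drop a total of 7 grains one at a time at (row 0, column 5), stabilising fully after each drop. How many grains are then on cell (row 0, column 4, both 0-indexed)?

3

t=0: 0  0  2  2  1  2
3  3  0  2  1  1
0  0  3  0  3  1
2  2  2  2  3  0
t=1: 0  0  2  2  1  3
3  3  0  2  1  1
0  0  3  0  3  1
2  2  2  2  3  0
t=2: 0  0  2  2  2  0
3  3  0  2  1  2
0  0  3  0  3  1
2  2  2  2  3  0
t=3: 0  0  2  2  2  1
3  3  0  2  1  2
0  0  3  0  3  1
2  2  2  2  3  0
t=4: 0  0  2  2  2  2
3  3  0  2  1  2
0  0  3  0  3  1
2  2  2  2  3  0
t=5: 0  0  2  2  2  3
3  3  0  2  1  2
0  0  3  0  3  1
2  2  2  2  3  0
t=6: 0  0  2  2  3  0
3  3  0  2  1  3
0  0  3  0  3  1
2  2  2  2  3  0
t=7: 0  0  2  2  3  1
3  3  0  2  1  3
0  0  3  0  3  1
2  2  2  2  3  0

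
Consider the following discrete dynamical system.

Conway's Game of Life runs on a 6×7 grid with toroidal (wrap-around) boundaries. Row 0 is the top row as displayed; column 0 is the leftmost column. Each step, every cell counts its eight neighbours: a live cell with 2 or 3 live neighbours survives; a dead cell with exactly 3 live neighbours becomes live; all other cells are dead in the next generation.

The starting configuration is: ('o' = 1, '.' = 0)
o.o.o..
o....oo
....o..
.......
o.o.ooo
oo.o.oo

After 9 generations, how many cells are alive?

2

gen 0: o.o.o..
o....oo
....o..
.......
o.o.ooo
oo.o.oo
gen 1: ..ooo..
oo.oooo
.....oo
...oo.o
..ooo..
.......
gen 2: ooo...o
oo.....
..o....
..o...o
..o.oo.
.......
gen 3: ..o...o
......o
o.o....
.oo..o.
...o.o.
o.oo.oo
gen 4: .ooo...
oo....o
o.o...o
.oooo.o
o..o.o.
oooo.o.
gen 5: ...oo..
...o..o
.......
....o..
.....o.
o......
gen 6: ...oo..
...oo..
.......
.......
.......
....o..
gen 7: .....o.
...oo..
.......
.......
.......
...oo..
gen 8: .....o.
....o..
.......
.......
.......
....o..
gen 9: ....oo.
.......
.......
.......
.......
.......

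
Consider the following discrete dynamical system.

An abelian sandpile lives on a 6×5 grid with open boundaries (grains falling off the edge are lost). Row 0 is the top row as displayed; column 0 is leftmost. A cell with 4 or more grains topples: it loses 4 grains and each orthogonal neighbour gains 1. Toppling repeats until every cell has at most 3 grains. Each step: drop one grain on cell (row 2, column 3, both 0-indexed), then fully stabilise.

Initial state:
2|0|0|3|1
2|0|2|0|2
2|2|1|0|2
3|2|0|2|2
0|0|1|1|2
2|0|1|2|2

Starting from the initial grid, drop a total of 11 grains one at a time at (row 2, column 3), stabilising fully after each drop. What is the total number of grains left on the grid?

48

0) 2|0|0|3|1
2|0|2|0|2
2|2|1|0|2
3|2|0|2|2
0|0|1|1|2
2|0|1|2|2
1) 2|0|0|3|1
2|0|2|0|2
2|2|1|1|2
3|2|0|2|2
0|0|1|1|2
2|0|1|2|2
2) 2|0|0|3|1
2|0|2|0|2
2|2|1|2|2
3|2|0|2|2
0|0|1|1|2
2|0|1|2|2
3) 2|0|0|3|1
2|0|2|0|2
2|2|1|3|2
3|2|0|2|2
0|0|1|1|2
2|0|1|2|2
4) 2|0|0|3|1
2|0|2|1|2
2|2|2|0|3
3|2|0|3|2
0|0|1|1|2
2|0|1|2|2
5) 2|0|0|3|1
2|0|2|1|2
2|2|2|1|3
3|2|0|3|2
0|0|1|1|2
2|0|1|2|2
6) 2|0|0|3|1
2|0|2|1|2
2|2|2|2|3
3|2|0|3|2
0|0|1|1|2
2|0|1|2|2
7) 2|0|0|3|1
2|0|2|1|2
2|2|2|3|3
3|2|0|3|2
0|0|1|1|2
2|0|1|2|2
8) 2|0|0|3|1
2|0|2|2|3
2|2|3|2|1
3|2|1|1|0
0|0|1|2|3
2|0|1|2|2
9) 2|0|0|3|1
2|0|2|2|3
2|2|3|3|1
3|2|1|1|0
0|0|1|2|3
2|0|1|2|2
10) 2|0|0|3|1
2|0|3|3|3
2|3|0|1|2
3|2|2|2|0
0|0|1|2|3
2|0|1|2|2
11) 2|0|0|3|1
2|0|3|3|3
2|3|0|2|2
3|2|2|2|0
0|0|1|2|3
2|0|1|2|2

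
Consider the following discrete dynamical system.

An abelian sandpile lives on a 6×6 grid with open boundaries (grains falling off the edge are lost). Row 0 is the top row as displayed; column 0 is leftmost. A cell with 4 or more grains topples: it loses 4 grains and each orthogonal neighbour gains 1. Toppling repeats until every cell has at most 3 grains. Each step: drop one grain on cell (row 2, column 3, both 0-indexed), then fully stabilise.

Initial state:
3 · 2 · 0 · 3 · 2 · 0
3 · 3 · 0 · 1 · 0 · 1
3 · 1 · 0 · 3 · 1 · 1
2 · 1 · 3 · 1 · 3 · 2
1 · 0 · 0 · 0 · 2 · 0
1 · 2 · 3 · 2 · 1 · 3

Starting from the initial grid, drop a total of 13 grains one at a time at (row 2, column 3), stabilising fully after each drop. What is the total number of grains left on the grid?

66

0) 3 · 2 · 0 · 3 · 2 · 0
3 · 3 · 0 · 1 · 0 · 1
3 · 1 · 0 · 3 · 1 · 1
2 · 1 · 3 · 1 · 3 · 2
1 · 0 · 0 · 0 · 2 · 0
1 · 2 · 3 · 2 · 1 · 3
1) 3 · 2 · 0 · 3 · 2 · 0
3 · 3 · 0 · 2 · 0 · 1
3 · 1 · 1 · 0 · 2 · 1
2 · 1 · 3 · 2 · 3 · 2
1 · 0 · 0 · 0 · 2 · 0
1 · 2 · 3 · 2 · 1 · 3
2) 3 · 2 · 0 · 3 · 2 · 0
3 · 3 · 0 · 2 · 0 · 1
3 · 1 · 1 · 1 · 2 · 1
2 · 1 · 3 · 2 · 3 · 2
1 · 0 · 0 · 0 · 2 · 0
1 · 2 · 3 · 2 · 1 · 3
3) 3 · 2 · 0 · 3 · 2 · 0
3 · 3 · 0 · 2 · 0 · 1
3 · 1 · 1 · 2 · 2 · 1
2 · 1 · 3 · 2 · 3 · 2
1 · 0 · 0 · 0 · 2 · 0
1 · 2 · 3 · 2 · 1 · 3
4) 3 · 2 · 0 · 3 · 2 · 0
3 · 3 · 0 · 2 · 0 · 1
3 · 1 · 1 · 3 · 2 · 1
2 · 1 · 3 · 2 · 3 · 2
1 · 0 · 0 · 0 · 2 · 0
1 · 2 · 3 · 2 · 1 · 3
5) 3 · 2 · 0 · 3 · 2 · 0
3 · 3 · 0 · 3 · 0 · 1
3 · 1 · 2 · 0 · 3 · 1
2 · 1 · 3 · 3 · 3 · 2
1 · 0 · 0 · 0 · 2 · 0
1 · 2 · 3 · 2 · 1 · 3
6) 3 · 2 · 0 · 3 · 2 · 0
3 · 3 · 0 · 3 · 0 · 1
3 · 1 · 2 · 1 · 3 · 1
2 · 1 · 3 · 3 · 3 · 2
1 · 0 · 0 · 0 · 2 · 0
1 · 2 · 3 · 2 · 1 · 3
7) 3 · 2 · 0 · 3 · 2 · 0
3 · 3 · 0 · 3 · 0 · 1
3 · 1 · 2 · 2 · 3 · 1
2 · 1 · 3 · 3 · 3 · 2
1 · 0 · 0 · 0 · 2 · 0
1 · 2 · 3 · 2 · 1 · 3
8) 3 · 2 · 0 · 3 · 2 · 0
3 · 3 · 0 · 3 · 0 · 1
3 · 1 · 2 · 3 · 3 · 1
2 · 1 · 3 · 3 · 3 · 2
1 · 0 · 0 · 0 · 2 · 0
1 · 2 · 3 · 2 · 1 · 3
9) 3 · 2 · 1 · 0 · 3 · 0
3 · 3 · 2 · 2 · 2 · 1
3 · 2 · 1 · 0 · 2 · 2
2 · 2 · 1 · 3 · 1 · 3
1 · 0 · 1 · 1 · 3 · 0
1 · 2 · 3 · 2 · 1 · 3
10) 3 · 2 · 1 · 0 · 3 · 0
3 · 3 · 2 · 2 · 2 · 1
3 · 2 · 1 · 1 · 2 · 2
2 · 2 · 1 · 3 · 1 · 3
1 · 0 · 1 · 1 · 3 · 0
1 · 2 · 3 · 2 · 1 · 3
11) 3 · 2 · 1 · 0 · 3 · 0
3 · 3 · 2 · 2 · 2 · 1
3 · 2 · 1 · 2 · 2 · 2
2 · 2 · 1 · 3 · 1 · 3
1 · 0 · 1 · 1 · 3 · 0
1 · 2 · 3 · 2 · 1 · 3
12) 3 · 2 · 1 · 0 · 3 · 0
3 · 3 · 2 · 2 · 2 · 1
3 · 2 · 1 · 3 · 2 · 2
2 · 2 · 1 · 3 · 1 · 3
1 · 0 · 1 · 1 · 3 · 0
1 · 2 · 3 · 2 · 1 · 3
13) 3 · 2 · 1 · 0 · 3 · 0
3 · 3 · 2 · 3 · 2 · 1
3 · 2 · 2 · 1 · 3 · 2
2 · 2 · 2 · 0 · 2 · 3
1 · 0 · 1 · 2 · 3 · 0
1 · 2 · 3 · 2 · 1 · 3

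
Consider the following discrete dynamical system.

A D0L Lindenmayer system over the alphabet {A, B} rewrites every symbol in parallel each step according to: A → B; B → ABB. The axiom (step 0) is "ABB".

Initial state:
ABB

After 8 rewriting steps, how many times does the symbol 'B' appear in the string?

2378

t=0: ABB
t=1: BABBABB
t=2: ABBBABBABBBABBABB
t=3: BABBABBABBBABBABBBABBABBABBBABBABBBABBABB
t=4: ABBBABBABBBABBABBBABBABBABBBABBABBBABBABBABBBABBABBBABBABBBABBABBABBBABBABBBABBABBABBBABBABBBABBABB
t=5: BABBABBABBBABBABBBABBABBABBBABBABBBABBABBABBBABBABBBABBABB…ABBBABBABBBABBABBBABBABBABBBABBABBBABBABBABBBABBABBBABBABB  (len 239)
t=6: ABBBABBABBBABBABBBABBABBABBBABBABBBABBABBABBBABBABBBABBABB…ABBBABBABBBABBABBBABBABBABBBABBABBBABBABBABBBABBABBBABBABB  (len 577)
t=7: BABBABBABBBABBABBBABBABBABBBABBABBBABBABBABBBABBABBBABBABB…ABBBABBABBBABBABBBABBABBABBBABBABBBABBABBABBBABBABBBABBABB  (len 1393)
t=8: ABBBABBABBBABBABBBABBABBABBBABBABBBABBABBABBBABBABBBABBABB…ABBBABBABBBABBABBBABBABBABBBABBABBBABBABBABBBABBABBBABBABB  (len 3363)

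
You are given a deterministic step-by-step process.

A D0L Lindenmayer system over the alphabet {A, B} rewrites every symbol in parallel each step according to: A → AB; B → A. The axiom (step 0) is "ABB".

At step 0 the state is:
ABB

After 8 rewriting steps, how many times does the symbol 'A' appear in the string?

gen 0: ABB
gen 1: ABAA
gen 2: ABAABAB
gen 3: ABAABABAABA
gen 4: ABAABABAABAABABAAB
gen 5: ABAABABAABAABABAABABAABAABABA
gen 6: ABAABABAABAABABAABABAABAABABAABAABABAABABAABAAB
gen 7: ABAABABAABAABABAABABAABAABABAABAABABAABABAABAABABAABABAABAABABAABAABABAABABA
gen 8: ABAABABAABAABABAABABAABAABABAABAABABAABABAABAABABAABABAABA…AABABAABABAABAABABAABAABABAABABAABAABABAABABAABAABABAABAAB  (len 123)

76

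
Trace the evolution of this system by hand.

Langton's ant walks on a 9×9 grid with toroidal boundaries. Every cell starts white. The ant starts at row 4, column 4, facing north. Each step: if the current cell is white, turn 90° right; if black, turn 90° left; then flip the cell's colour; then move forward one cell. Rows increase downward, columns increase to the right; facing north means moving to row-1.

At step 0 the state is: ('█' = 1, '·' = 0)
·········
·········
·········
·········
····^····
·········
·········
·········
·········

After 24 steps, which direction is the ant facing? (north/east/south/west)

south

t=0: ·········
·········
·········
·········
····^····
·········
·········
·········
·········
t=1: ·········
·········
·········
·········
····█>···
·········
·········
·········
·········
t=2: ·········
·········
·········
·········
····██···
·····v···
·········
·········
·········
t=3: ·········
·········
·········
·········
····██···
····<█···
·········
·········
·········
t=4: ·········
·········
·········
·········
····^█···
····██···
·········
·········
·········
t=5: ·········
·········
·········
·········
···<·█···
····██···
·········
·········
·········
t=6: ·········
·········
·········
···^·····
···█·█···
····██···
·········
·········
·········
t=7: ·········
·········
·········
···█>····
···█·█···
····██···
·········
·········
·········
t=8: ·········
·········
·········
···██····
···█v█···
····██···
·········
·········
·········
t=9: ·········
·········
·········
···██····
···<██···
····██···
·········
·········
·········
t=10: ·········
·········
·········
···██····
····██···
···v██···
·········
·········
·········
t=11: ·········
·········
·········
···██····
····██···
··<███···
·········
·········
·········
t=12: ·········
·········
·········
···██····
··^·██···
··████···
·········
·········
·········
t=13: ·········
·········
·········
···██····
··█>██···
··████···
·········
·········
·········
t=14: ·········
·········
·········
···██····
··████···
··█v██···
·········
·········
·········
t=15: ·········
·········
·········
···██····
··████···
··█·>█···
·········
·········
·········
t=16: ·········
·········
·········
···██····
··██^█···
··█··█···
·········
·········
·········
t=17: ·········
·········
·········
···██····
··█<·█···
··█··█···
·········
·········
·········
t=18: ·········
·········
·········
···██····
··█··█···
··█v·█···
·········
·········
·········
t=19: ·········
·········
·········
···██····
··█··█···
··<█·█···
·········
·········
·········
t=20: ·········
·········
·········
···██····
··█··█···
···█·█···
··v······
·········
·········
t=21: ·········
·········
·········
···██····
··█··█···
···█·█···
·<█······
·········
·········
t=22: ·········
·········
·········
···██····
··█··█···
·^·█·█···
·██······
·········
·········
t=23: ·········
·········
·········
···██····
··█··█···
·█>█·█···
·██······
·········
·········
t=24: ·········
·········
·········
···██····
··█··█···
·███·█···
·█v······
·········
·········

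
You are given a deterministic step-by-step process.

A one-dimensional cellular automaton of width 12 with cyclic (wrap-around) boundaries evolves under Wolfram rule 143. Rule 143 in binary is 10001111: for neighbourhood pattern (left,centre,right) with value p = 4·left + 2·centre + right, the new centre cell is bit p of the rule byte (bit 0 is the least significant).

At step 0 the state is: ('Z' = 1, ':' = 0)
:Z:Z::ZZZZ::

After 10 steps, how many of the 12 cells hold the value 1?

6

gen 0: :Z:Z::ZZZZ::
gen 1: ZZ:Z:ZZZZ::Z
gen 2: Z::Z:ZZZ::ZZ
gen 3: ::ZZ:ZZ::ZZZ
gen 4: :ZZ::Z::ZZZ:
gen 5: ZZ::ZZ:ZZZ::
gen 6: Z::ZZ::ZZ::Z
gen 7: ::ZZ::ZZ::ZZ
gen 8: :ZZ::ZZ::ZZ:
gen 9: ZZ::ZZ::ZZ::
gen 10: Z::ZZ::ZZ::Z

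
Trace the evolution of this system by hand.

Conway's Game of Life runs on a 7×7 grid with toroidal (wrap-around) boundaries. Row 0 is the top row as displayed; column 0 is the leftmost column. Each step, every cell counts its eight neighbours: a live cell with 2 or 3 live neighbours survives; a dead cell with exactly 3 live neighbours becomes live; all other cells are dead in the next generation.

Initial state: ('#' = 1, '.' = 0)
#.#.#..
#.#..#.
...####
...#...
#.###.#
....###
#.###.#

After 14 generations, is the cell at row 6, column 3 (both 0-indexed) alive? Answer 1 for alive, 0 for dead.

k=0  #.#.#..
#.#..#.
...####
...#...
#.###.#
....###
#.###.#
k=1  #.#.#..
#.#....
..##.##
#......
#.#...#
.......
#.#....
k=2  #.#...#
#.#.##.
#.##..#
#.##.#.
##....#
#.....#
...#...
k=3  #.#.###
..#.##.
#......
...###.
..#..#.
.#....#
.#.....
k=4  #.#.#.#
#...#..
......#
...####
..##.##
###....
.##....
k=5  #.#..##
##.#...
#..#..#
#.##...
.......
#.....#
......#
k=6  ..#..#.
...###.
...##.#
####..#
##....#
#.....#
.#.....
k=7  ..##.#.
..#...#
.#....#
...##..
.....#.
......#
##....#
k=8  ..##.#.
####.##
#.##.#.
....##.
....##.
.....##
###..##
k=9  .......
#....#.
#......
.......
.......
.#.....
####...
k=10  #.#...#
......#
......#
.......
.......
##.....
###....
k=11  ..#...#
.....##
.......
.......
.......
#.#....
..#....
k=12  .....##
.....##
.......
.......
.......
.#.....
..##...
k=13  ....###
.....##
.......
.......
.......
..#....
..#....
k=14  ....#.#
....#.#
.......
.......
.......
.......
...#.#.

1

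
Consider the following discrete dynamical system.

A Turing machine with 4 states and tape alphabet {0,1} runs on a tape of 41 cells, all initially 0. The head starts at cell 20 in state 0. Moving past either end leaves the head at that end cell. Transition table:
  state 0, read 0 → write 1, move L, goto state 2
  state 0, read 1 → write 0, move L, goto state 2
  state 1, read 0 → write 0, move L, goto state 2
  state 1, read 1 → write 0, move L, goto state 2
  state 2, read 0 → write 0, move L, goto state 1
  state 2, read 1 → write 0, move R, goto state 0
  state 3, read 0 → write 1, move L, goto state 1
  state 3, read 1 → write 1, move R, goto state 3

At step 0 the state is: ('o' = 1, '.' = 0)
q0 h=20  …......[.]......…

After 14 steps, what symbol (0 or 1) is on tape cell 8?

0

0) q0 h=20  …......[.]......…
1) q2 h=19  …......[.]o.....…
2) q1 h=18  …......[.].o....…
3) q2 h=17  …......[.]..o...…
4) q1 h=16  …......[.]...o..…
5) q2 h=15  …......[.]....o.…
6) q1 h=14  …......[.].....o…
7) q2 h=13  …......[.]......…
8) q1 h=12  …......[.]......…
9) q2 h=11  …......[.]......…
10) q1 h=10  …......[.]......…
11) q2 h= 9  …......[.]......…
12) q1 h= 8  …......[.]......…
13) q2 h= 7  …......[.]......…
14) q1 h= 6  |......[.]......…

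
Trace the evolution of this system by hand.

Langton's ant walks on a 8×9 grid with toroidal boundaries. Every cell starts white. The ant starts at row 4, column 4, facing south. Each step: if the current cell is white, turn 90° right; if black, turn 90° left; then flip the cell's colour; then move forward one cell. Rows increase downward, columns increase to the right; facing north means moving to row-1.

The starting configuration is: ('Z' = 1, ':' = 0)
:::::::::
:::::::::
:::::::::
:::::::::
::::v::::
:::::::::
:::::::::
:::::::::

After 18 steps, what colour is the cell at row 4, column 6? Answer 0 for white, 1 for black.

1

gen 0: :::::::::
:::::::::
:::::::::
:::::::::
::::v::::
:::::::::
:::::::::
:::::::::
gen 1: :::::::::
:::::::::
:::::::::
:::::::::
:::<Z::::
:::::::::
:::::::::
:::::::::
gen 2: :::::::::
:::::::::
:::::::::
:::^:::::
:::ZZ::::
:::::::::
:::::::::
:::::::::
gen 3: :::::::::
:::::::::
:::::::::
:::Z>::::
:::ZZ::::
:::::::::
:::::::::
:::::::::
gen 4: :::::::::
:::::::::
:::::::::
:::ZZ::::
:::Zv::::
:::::::::
:::::::::
:::::::::
gen 5: :::::::::
:::::::::
:::::::::
:::ZZ::::
:::Z:>:::
:::::::::
:::::::::
:::::::::
gen 6: :::::::::
:::::::::
:::::::::
:::ZZ::::
:::Z:Z:::
:::::v:::
:::::::::
:::::::::
gen 7: :::::::::
:::::::::
:::::::::
:::ZZ::::
:::Z:Z:::
::::<Z:::
:::::::::
:::::::::
gen 8: :::::::::
:::::::::
:::::::::
:::ZZ::::
:::Z^Z:::
::::ZZ:::
:::::::::
:::::::::
gen 9: :::::::::
:::::::::
:::::::::
:::ZZ::::
:::ZZ>:::
::::ZZ:::
:::::::::
:::::::::
gen 10: :::::::::
:::::::::
:::::::::
:::ZZ^:::
:::ZZ::::
::::ZZ:::
:::::::::
:::::::::
gen 11: :::::::::
:::::::::
:::::::::
:::ZZZ>::
:::ZZ::::
::::ZZ:::
:::::::::
:::::::::
gen 12: :::::::::
:::::::::
:::::::::
:::ZZZZ::
:::ZZ:v::
::::ZZ:::
:::::::::
:::::::::
gen 13: :::::::::
:::::::::
:::::::::
:::ZZZZ::
:::ZZ<Z::
::::ZZ:::
:::::::::
:::::::::
gen 14: :::::::::
:::::::::
:::::::::
:::ZZ^Z::
:::ZZZZ::
::::ZZ:::
:::::::::
:::::::::
gen 15: :::::::::
:::::::::
:::::::::
:::Z<:Z::
:::ZZZZ::
::::ZZ:::
:::::::::
:::::::::
gen 16: :::::::::
:::::::::
:::::::::
:::Z::Z::
:::ZvZZ::
::::ZZ:::
:::::::::
:::::::::
gen 17: :::::::::
:::::::::
:::::::::
:::Z::Z::
:::Z:>Z::
::::ZZ:::
:::::::::
:::::::::
gen 18: :::::::::
:::::::::
:::::::::
:::Z:^Z::
:::Z::Z::
::::ZZ:::
:::::::::
:::::::::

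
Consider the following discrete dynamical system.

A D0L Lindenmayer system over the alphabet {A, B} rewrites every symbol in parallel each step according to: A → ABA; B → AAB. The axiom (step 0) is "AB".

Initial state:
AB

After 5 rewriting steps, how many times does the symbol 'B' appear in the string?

t=0: AB
t=1: ABAAAB
t=2: ABAAABABAABAABAAAB
t=3: ABAAABABAABAABAAABABAAABABAABAAABABAABAAABABAABAABAAAB
t=4: ABAAABABAABAABAAABABAAABABAABAAABABAABAAABABAABAABAAABABAA…BABAABAAABABAABAABAAABABAAABABAABAAABABAABAAABABAABAABAAAB  (len 162)
t=5: ABAAABABAABAABAAABABAAABABAABAAABABAABAAABABAABAABAAABABAA…BABAABAAABABAABAABAAABABAAABABAABAAABABAABAAABABAABAABAAAB  (len 486)

162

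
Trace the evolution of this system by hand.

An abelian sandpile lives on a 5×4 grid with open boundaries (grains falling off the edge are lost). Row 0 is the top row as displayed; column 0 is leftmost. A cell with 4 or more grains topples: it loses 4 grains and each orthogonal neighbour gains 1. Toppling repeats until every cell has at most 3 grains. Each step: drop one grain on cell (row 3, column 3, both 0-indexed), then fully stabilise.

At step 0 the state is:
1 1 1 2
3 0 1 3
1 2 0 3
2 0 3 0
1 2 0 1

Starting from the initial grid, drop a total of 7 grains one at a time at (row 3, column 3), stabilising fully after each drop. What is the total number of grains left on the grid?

0) 1 1 1 2
3 0 1 3
1 2 0 3
2 0 3 0
1 2 0 1
1) 1 1 1 2
3 0 1 3
1 2 0 3
2 0 3 1
1 2 0 1
2) 1 1 1 2
3 0 1 3
1 2 0 3
2 0 3 2
1 2 0 1
3) 1 1 1 2
3 0 1 3
1 2 0 3
2 0 3 3
1 2 0 1
4) 1 1 1 3
3 0 2 0
1 2 2 1
2 1 0 2
1 2 1 2
5) 1 1 1 3
3 0 2 0
1 2 2 1
2 1 0 3
1 2 1 2
6) 1 1 1 3
3 0 2 0
1 2 2 2
2 1 1 0
1 2 1 3
7) 1 1 1 3
3 0 2 0
1 2 2 2
2 1 1 1
1 2 1 3

30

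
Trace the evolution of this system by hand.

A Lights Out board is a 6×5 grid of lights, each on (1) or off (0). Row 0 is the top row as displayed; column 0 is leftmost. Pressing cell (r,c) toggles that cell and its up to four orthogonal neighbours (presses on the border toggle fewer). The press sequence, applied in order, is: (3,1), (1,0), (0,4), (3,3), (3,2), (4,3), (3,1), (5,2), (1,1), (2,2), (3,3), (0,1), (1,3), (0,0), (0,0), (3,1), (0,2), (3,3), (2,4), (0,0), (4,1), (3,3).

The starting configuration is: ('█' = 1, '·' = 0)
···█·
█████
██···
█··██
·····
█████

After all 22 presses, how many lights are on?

15

step 0: ···█·
█████
██···
█··██
·····
█████
step 1: ···█·
█████
█····
·████
·█···
█████
step 2: █··█·
··███
·····
·████
·█···
█████
step 3: █···█
··██·
·····
·████
·█···
█████
step 4: █···█
··██·
···█·
·█···
·█·█·
█████
step 5: █···█
··██·
··██·
··██·
·███·
█████
step 6: █···█
··██·
··██·
··█··
·█··█
███·█
step 7: █···█
··██·
·███·
██···
····█
███·█
step 8: █···█
··██·
·███·
██···
··█·█
█··██
step 9: ██··█
██·█·
··██·
██···
··█·█
█··██
step 10: ██··█
████·
·█···
███··
··█·█
█··██
step 11: ██··█
████·
·█·█·
██·██
··███
█··██
step 12: ··█·█
█·██·
·█·█·
██·██
··███
█··██
step 13: ··███
█···█
·█···
██·██
··███
█··██
step 14: █████
····█
·█···
██·██
··███
█··██
step 15: ··███
█···█
·█···
██·██
··███
█··██
step 16: ··███
█···█
·····
··███
·████
█··██
step 17: ·█··█
█·█·█
·····
··███
·████
█··██
step 18: ·█··█
█·█·█
···█·
·····
·██·█
█··██
step 19: ·█··█
█·█··
····█
····█
·██·█
█··██
step 20: █···█
··█··
····█
····█
·██·█
█··██
step 21: █···█
··█··
····█
·█··█
█···█
██·██
step 22: █···█
··█··
···██
·███·
█··██
██·██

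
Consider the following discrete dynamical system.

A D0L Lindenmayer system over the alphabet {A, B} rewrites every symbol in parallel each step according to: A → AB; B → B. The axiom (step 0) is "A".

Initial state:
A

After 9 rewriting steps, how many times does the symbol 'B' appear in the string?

9

step 0: A
step 1: AB
step 2: ABB
step 3: ABBB
step 4: ABBBB
step 5: ABBBBB
step 6: ABBBBBB
step 7: ABBBBBBB
step 8: ABBBBBBBB
step 9: ABBBBBBBBB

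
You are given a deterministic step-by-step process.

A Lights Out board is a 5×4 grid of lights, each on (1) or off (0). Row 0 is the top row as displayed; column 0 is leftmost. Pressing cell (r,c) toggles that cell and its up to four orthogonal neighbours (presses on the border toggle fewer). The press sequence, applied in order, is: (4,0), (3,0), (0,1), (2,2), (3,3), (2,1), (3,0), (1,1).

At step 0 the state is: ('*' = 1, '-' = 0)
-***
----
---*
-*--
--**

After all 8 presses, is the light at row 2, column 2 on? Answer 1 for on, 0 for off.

[0] -***
----
---*
-*--
--**
[1] -***
----
---*
**--
****
[2] -***
----
*--*
----
-***
[3] *--*
-*--
*--*
----
-***
[4] *--*
-**-
***-
--*-
-***
[5] *--*
-**-
****
---*
-**-
[6] *--*
--*-
---*
-*-*
-**-
[7] *--*
--*-
*--*
*--*
***-
[8] **-*
**--
**-*
*--*
***-

0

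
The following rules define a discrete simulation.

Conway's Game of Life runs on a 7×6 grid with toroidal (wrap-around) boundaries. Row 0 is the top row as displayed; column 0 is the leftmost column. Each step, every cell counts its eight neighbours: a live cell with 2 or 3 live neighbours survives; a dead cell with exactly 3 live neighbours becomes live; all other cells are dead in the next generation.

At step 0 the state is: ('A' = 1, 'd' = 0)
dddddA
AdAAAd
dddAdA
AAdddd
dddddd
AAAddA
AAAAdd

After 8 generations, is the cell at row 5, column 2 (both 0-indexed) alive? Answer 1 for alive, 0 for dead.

gen 0: dddddA
AdAAAd
dddAdA
AAdddd
dddddd
AAAddA
AAAAdd
gen 1: dddddA
AdAAdd
dddAdA
Addddd
ddAddA
dddAdA
dddAAd
gen 2: ddAddA
AdAAdA
AAAAAA
AdddAA
AdddAA
ddAAdA
dddAdA
gen 3: dAAddA
dddddd
dddddd
ddAddd
dAdddd
ddAAdd
AddAdA
gen 4: dAAdAA
dddddd
dddddd
dddddd
dAdAdd
AAAAAd
AddAdA
gen 5: dAAAAA
dddddd
dddddd
dddddd
AAdAAd
dddddd
dddddd
gen 6: ddAAAd
ddAAAd
dddddd
dddddd
dddddd
dddddd
ddAAAd
gen 7: dAdddA
ddAdAd
dddAdd
dddddd
dddddd
dddAdd
ddAdAd
gen 8: dAAdAA
ddAAAd
dddAdd
dddddd
dddddd
dddAdd
ddAAAd

0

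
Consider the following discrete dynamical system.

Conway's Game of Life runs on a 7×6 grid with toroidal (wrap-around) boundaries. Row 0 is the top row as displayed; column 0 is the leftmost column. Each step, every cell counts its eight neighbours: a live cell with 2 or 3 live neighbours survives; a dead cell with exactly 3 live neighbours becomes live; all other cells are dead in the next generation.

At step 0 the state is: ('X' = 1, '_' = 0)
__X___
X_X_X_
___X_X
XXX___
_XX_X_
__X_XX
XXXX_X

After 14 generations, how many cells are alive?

[0] __X___
X_X_X_
___X_X
XXX___
_XX_X_
__X_XX
XXXX_X
[1] ____X_
_XX_XX
___XXX
X___XX
____X_
______
X____X
[2] _X_XX_
X_X___
_XX___
X_____
____X_
_____X
_____X
[3] XXXXXX
X_____
X_X___
_X____
_____X
____XX
X____X
[4] __XXX_
____X_
X_____
XX____
X___XX
____X_
__X___
[5] __X_X_
____XX
XX___X
_X____
XX__X_
___XX_
__X_X_
[6] ____X_
_X_XX_
_X__XX
__X___
XXXXXX
_XX_X_
__X_XX
[7] __X___
X_XX__
XX__XX
______
X___XX
______
_XX_XX
[8] X___XX
X_XXX_
XXXXXX
_X____
_____X
_X_X__
_XXX__
[9] X_____
______
______
_X_X__
X_X___
XX_XX_
_X_X_X
[10] X_____
______
______
_XX___
X___XX
___XX_
_X_X_X
[11] X_____
______
______
XX___X
XXX_XX
__XX__
X_XX_X
[12] XX___X
______
X_____
__X_X_
____X_
______
X_XXXX
[13] _XXX__
_X___X
______
___X_X
___X__
______
__XXX_
[14] XX____
XX____
X___X_
____X_
____X_
__X_X_
_X__X_

12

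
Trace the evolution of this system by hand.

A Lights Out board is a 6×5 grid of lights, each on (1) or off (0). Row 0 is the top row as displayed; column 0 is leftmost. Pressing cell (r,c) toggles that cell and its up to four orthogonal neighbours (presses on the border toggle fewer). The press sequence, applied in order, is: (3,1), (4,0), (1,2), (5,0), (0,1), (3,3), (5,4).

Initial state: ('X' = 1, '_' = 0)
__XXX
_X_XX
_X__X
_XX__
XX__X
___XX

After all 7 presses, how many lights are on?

gen 0: __XXX
_X_XX
_X__X
_XX__
XX__X
___XX
gen 1: __XXX
_X_XX
____X
X____
X___X
___XX
gen 2: __XXX
_X_XX
____X
_____
_X__X
X__XX
gen 3: ___XX
__X_X
__X_X
_____
_X__X
X__XX
gen 4: ___XX
__X_X
__X_X
_____
XX__X
_X_XX
gen 5: XXXXX
_XX_X
__X_X
_____
XX__X
_X_XX
gen 6: XXXXX
_XX_X
__XXX
__XXX
XX_XX
_X_XX
gen 7: XXXXX
_XX_X
__XXX
__XXX
XX_X_
_X___

18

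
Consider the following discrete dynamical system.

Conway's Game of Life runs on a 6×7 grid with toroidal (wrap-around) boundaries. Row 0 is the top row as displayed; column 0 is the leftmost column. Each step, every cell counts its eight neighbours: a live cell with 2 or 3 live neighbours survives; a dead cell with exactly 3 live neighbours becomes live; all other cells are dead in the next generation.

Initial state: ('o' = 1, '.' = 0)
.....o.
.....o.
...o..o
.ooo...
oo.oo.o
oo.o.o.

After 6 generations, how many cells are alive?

9

k=0  .....o.
.....o.
...o..o
.ooo...
oo.oo.o
oo.o.o.
k=1  .....o.
....ooo
...oo..
.o...oo
.....oo
.o.o.o.
k=2  .......
...o..o
o..o...
o.....o
..o....
.....o.
k=3  .......
.......
o......
oo....o
......o
.......
k=4  .......
.......
oo....o
.o....o
......o
.......
k=5  .......
o......
.o....o
.o...oo
o......
.......
k=6  .......
o......
.o...oo
.o...oo
o.....o
.......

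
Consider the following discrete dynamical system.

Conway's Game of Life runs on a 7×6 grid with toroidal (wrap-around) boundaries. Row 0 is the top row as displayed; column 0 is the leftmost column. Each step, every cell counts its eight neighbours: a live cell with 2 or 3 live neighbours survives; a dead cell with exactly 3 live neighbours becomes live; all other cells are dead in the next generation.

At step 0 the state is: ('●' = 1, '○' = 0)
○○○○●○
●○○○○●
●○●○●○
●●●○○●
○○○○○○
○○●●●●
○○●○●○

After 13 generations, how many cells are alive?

t=0: ○○○○●○
●○○○○●
●○●○●○
●●●○○●
○○○○○○
○○●●●●
○○●○●○
t=1: ○○○●●○
●●○●●○
○○●●●○
●○●●○●
○○○○○○
○○●○●●
○○●○○○
t=2: ○●○○●●
○●○○○○
○○○○○○
○●●○○●
●●●○○○
○○○●○○
○○●○○●
t=3: ○●●○●●
●○○○○○
●●●○○○
○○●○○○
●○○●○○
●○○●○○
●○●●○●
t=4: ○○●○●○
○○○●○○
●○●○○○
●○●●○○
○●●●○○
●○○●○○
○○○○○○
t=5: ○○○●○○
○●●●○○
○○●○○○
●○○○○○
●○○○●○
○●○●○○
○○○●○○
t=6: ○○○●●○
○●○●○○
○○●●○○
○●○○○●
●●○○○●
○○●●●○
○○○●●○
t=7: ○○○○○○
○○○○○○
●●○●●○
○●○○●●
○●○●○●
●●●○○○
○○○○○●
t=8: ○○○○○○
○○○○○○
●●●●●○
○●○○○○
○○○●○●
○●●○●●
●●○○○○
t=9: ○○○○○○
○●●●○○
●●●●○○
○●○○○●
○●○●○●
○●●●●●
●●●○○●
t=10: ○○○●○○
●○○●○○
○○○●●○
○○○●○●
○●○●○●
○○○○○○
○○○○○●
t=11: ○○○○●○
○○●●○○
○○●●○●
●○○●○●
●○●○○○
●○○○●○
○○○○○○
t=12: ○○○●○○
○○●○○○
●●○○○●
●○○●○●
●○○●●○
○●○○○●
○○○○○●
t=13: ○○○○○○
●●●○○○
○●●○●●
○○●●○○
○●●●○○
○○○○○●
●○○○●○

15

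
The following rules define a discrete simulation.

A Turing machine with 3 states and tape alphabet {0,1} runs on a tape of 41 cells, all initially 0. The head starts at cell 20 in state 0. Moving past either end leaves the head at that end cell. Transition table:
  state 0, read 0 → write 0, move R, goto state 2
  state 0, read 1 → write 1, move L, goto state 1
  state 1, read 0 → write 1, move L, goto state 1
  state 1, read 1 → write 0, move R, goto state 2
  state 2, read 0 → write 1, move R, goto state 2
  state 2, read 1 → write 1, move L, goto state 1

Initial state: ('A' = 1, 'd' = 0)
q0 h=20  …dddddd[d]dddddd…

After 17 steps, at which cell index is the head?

37

t=0: q0 h=20  …dddddd[d]dddddd…
t=1: q2 h=21  …dddddd[d]dddddd…
t=2: q2 h=22  …dddddA[d]dddddd…
t=3: q2 h=23  …ddddAA[d]dddddd…
t=4: q2 h=24  …dddAAA[d]dddddd…
t=5: q2 h=25  …ddAAAA[d]dddddd…
t=6: q2 h=26  …dAAAAA[d]dddddd…
t=7: q2 h=27  …AAAAAA[d]dddddd…
t=8: q2 h=28  …AAAAAA[d]dddddd…
t=9: q2 h=29  …AAAAAA[d]dddddd…
t=10: q2 h=30  …AAAAAA[d]dddddd…
t=11: q2 h=31  …AAAAAA[d]dddddd…
t=12: q2 h=32  …AAAAAA[d]dddddd…
t=13: q2 h=33  …AAAAAA[d]dddddd…
t=14: q2 h=34  …AAAAAA[d]dddddd|
t=15: q2 h=35  …AAAAAA[d]ddddd|
t=16: q2 h=36  …AAAAAA[d]dddd|
t=17: q2 h=37  …AAAAAA[d]ddd|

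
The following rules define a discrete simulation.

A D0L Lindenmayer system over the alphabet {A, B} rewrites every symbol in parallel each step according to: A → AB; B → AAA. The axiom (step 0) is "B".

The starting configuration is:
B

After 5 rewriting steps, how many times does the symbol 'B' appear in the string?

k=0  B
k=1  AAA
k=2  ABABAB
k=3  ABAAAABAAAABAAA
k=4  ABAAAABABABABAAAABABABABAAAABABAB
k=5  ABAAAABABABABAAAABAAAABAAAABAAAABABABABAAAABAAAABAAAABAAAABABABABAAAABAAAABAAA

21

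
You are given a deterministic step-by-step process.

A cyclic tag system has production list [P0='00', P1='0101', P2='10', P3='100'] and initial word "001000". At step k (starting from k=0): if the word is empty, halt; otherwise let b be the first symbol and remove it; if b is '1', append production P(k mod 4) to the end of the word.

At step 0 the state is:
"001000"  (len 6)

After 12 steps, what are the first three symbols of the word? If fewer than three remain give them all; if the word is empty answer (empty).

(empty)

[0] "001000"  (len 6)
[1] "01000"  (len 5)
[2] "1000"  (len 4)
[3] "00010"  (len 5)
[4] "0010"  (len 4)
[5] "010"  (len 3)
[6] "10"  (len 2)
[7] "010"  (len 3)
[8] "10"  (len 2)
[9] "000"  (len 3)
[10] "00"  (len 2)
[11] "0"  (len 1)
[12] (halted — word empty)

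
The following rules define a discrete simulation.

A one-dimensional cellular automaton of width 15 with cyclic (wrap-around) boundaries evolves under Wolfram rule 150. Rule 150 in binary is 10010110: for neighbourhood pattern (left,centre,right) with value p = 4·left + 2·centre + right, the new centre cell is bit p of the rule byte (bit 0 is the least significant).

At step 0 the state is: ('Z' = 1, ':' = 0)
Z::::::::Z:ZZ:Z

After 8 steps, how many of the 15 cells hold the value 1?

step 0: Z::::::::Z:ZZ:Z
step 1: :Z::::::ZZ:::::
step 2: ZZZ::::Z::Z::::
step 3: :Z:Z::ZZZZZZ::Z
step 4: :Z:ZZZ:ZZZZ:ZZZ
step 5: :Z::Z:::ZZ:::Z:
step 6: ZZZZZZ:Z::Z:ZZZ
step 7: ZZZZZ::ZZZZ::ZZ
step 8: ZZZZ:ZZ:ZZ:ZZ:Z

11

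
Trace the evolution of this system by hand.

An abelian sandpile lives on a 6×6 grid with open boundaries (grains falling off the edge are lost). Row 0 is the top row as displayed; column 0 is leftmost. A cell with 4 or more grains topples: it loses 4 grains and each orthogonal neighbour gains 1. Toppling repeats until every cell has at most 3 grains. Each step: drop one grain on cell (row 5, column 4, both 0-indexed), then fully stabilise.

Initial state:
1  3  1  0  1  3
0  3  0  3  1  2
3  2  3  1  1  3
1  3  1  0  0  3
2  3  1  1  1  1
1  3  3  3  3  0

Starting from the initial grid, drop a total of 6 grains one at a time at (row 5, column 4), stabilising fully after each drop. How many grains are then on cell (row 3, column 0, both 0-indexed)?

2

gen 0: 1  3  1  0  1  3
0  3  0  3  1  2
3  2  3  1  1  3
1  3  1  0  0  3
2  3  1  1  1  1
1  3  3  3  3  0
gen 1: 1  3  1  0  1  3
0  3  0  3  1  2
3  3  3  1  1  3
2  0  2  0  0  3
3  1  3  2  2  1
2  1  1  1  1  1
gen 2: 1  3  1  0  1  3
0  3  0  3  1  2
3  3  3  1  1  3
2  0  2  0  0  3
3  1  3  2  2  1
2  1  1  1  2  1
gen 3: 1  3  1  0  1  3
0  3  0  3  1  2
3  3  3  1  1  3
2  0  2  0  0  3
3  1  3  2  2  1
2  1  1  1  3  1
gen 4: 1  3  1  0  1  3
0  3  0  3  1  2
3  3  3  1  1  3
2  0  2  0  0  3
3  1  3  2  3  1
2  1  1  2  0  2
gen 5: 1  3  1  0  1  3
0  3  0  3  1  2
3  3  3  1  1  3
2  0  2  0  0  3
3  1  3  2  3  1
2  1  1  2  1  2
gen 6: 1  3  1  0  1  3
0  3  0  3  1  2
3  3  3  1  1  3
2  0  2  0  0  3
3  1  3  2  3  1
2  1  1  2  2  2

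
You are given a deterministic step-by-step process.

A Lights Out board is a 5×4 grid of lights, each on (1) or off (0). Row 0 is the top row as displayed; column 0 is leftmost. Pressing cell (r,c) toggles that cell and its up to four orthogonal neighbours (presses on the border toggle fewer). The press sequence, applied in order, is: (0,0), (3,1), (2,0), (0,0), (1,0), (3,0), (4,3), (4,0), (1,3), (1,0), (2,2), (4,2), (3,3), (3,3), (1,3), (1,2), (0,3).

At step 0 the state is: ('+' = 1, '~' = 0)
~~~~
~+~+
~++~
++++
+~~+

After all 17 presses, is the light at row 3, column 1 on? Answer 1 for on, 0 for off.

1

k=0  ~~~~
~+~+
~++~
++++
+~~+
k=1  ++~~
++~+
~++~
++++
+~~+
k=2  ++~~
++~+
~~+~
~~~+
++~+
k=3  ++~~
~+~+
+++~
+~~+
++~+
k=4  ~~~~
++~+
+++~
+~~+
++~+
k=5  +~~~
~~~+
~++~
+~~+
++~+
k=6  +~~~
~~~+
+++~
~+~+
~+~+
k=7  +~~~
~~~+
+++~
~+~~
~++~
k=8  +~~~
~~~+
+++~
++~~
+~+~
k=9  +~~+
~~+~
++++
++~~
+~+~
k=10  ~~~+
+++~
~+++
++~~
+~+~
k=11  ~~~+
++~~
~~~~
+++~
+~+~
k=12  ~~~+
++~~
~~~~
++~~
++~+
k=13  ~~~+
++~~
~~~+
++++
++~~
k=14  ~~~+
++~~
~~~~
++~~
++~+
k=15  ~~~~
++++
~~~+
++~~
++~+
k=16  ~~+~
+~~~
~~++
++~~
++~+
k=17  ~~~+
+~~+
~~++
++~~
++~+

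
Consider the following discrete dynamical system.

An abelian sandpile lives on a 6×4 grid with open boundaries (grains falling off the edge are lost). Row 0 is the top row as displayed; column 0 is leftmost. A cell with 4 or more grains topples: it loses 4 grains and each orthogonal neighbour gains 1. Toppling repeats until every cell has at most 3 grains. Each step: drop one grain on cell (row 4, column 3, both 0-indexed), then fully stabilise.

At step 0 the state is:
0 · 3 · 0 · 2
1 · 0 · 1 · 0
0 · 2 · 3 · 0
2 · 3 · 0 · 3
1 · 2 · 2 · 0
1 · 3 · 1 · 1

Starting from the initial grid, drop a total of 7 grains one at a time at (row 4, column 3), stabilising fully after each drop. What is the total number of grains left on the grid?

35

t=0: 0 · 3 · 0 · 2
1 · 0 · 1 · 0
0 · 2 · 3 · 0
2 · 3 · 0 · 3
1 · 2 · 2 · 0
1 · 3 · 1 · 1
t=1: 0 · 3 · 0 · 2
1 · 0 · 1 · 0
0 · 2 · 3 · 0
2 · 3 · 0 · 3
1 · 2 · 2 · 1
1 · 3 · 1 · 1
t=2: 0 · 3 · 0 · 2
1 · 0 · 1 · 0
0 · 2 · 3 · 0
2 · 3 · 0 · 3
1 · 2 · 2 · 2
1 · 3 · 1 · 1
t=3: 0 · 3 · 0 · 2
1 · 0 · 1 · 0
0 · 2 · 3 · 0
2 · 3 · 0 · 3
1 · 2 · 2 · 3
1 · 3 · 1 · 1
t=4: 0 · 3 · 0 · 2
1 · 0 · 1 · 0
0 · 2 · 3 · 1
2 · 3 · 1 · 0
1 · 2 · 3 · 1
1 · 3 · 1 · 2
t=5: 0 · 3 · 0 · 2
1 · 0 · 1 · 0
0 · 2 · 3 · 1
2 · 3 · 1 · 0
1 · 2 · 3 · 2
1 · 3 · 1 · 2
t=6: 0 · 3 · 0 · 2
1 · 0 · 1 · 0
0 · 2 · 3 · 1
2 · 3 · 1 · 0
1 · 2 · 3 · 3
1 · 3 · 1 · 2
t=7: 0 · 3 · 0 · 2
1 · 0 · 1 · 0
0 · 2 · 3 · 1
2 · 3 · 2 · 1
1 · 3 · 0 · 1
1 · 3 · 2 · 3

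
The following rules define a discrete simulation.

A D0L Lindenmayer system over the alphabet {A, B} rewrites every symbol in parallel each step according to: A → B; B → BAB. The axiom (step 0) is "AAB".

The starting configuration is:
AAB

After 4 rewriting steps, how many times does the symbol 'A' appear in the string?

22

[0] AAB
[1] BBBAB
[2] BABBABBABBBAB
[3] BABBBABBABBBABBABBBABBABBABBBAB
[4] BABBBABBABBABBBABBABBBABBABBABBBABBABBBABBABBABBBABBABBBABBABBBABBABBABBBAB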